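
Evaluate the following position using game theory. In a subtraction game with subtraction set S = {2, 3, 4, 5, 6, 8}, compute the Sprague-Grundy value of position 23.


The subtraction set is S = {2, 3, 4, 5, 6, 8}.
G(k) = mex{ G(k - s) : s in S, s <= k }. We compute iteratively: G(0) = 0.
G(1) = mex({}) = 0
G(2) = mex({0}) = 1
G(3) = mex({0}) = 1
G(4) = mex({0, 1}) = 2
G(5) = mex({0, 1}) = 2
G(6) = mex({0, 1, 2}) = 3
G(7) = mex({0, 1, 2}) = 3
G(8) = mex({0, 1, 2, 3}) = 4
G(9) = mex({0, 1, 2, 3}) = 4
G(10) = mex({1, 2, 3, 4}) = 0
G(11) = mex({1, 2, 3, 4}) = 0
G(12) = mex({0, 2, 3, 4}) = 1
G(13) = mex({0, 2, 3, 4}) = 1
G(14) = mex({0, 1, 3, 4}) = 2
G(15) = mex({0, 1, 3, 4}) = 2
G(16) = mex({0, 1, 2, 4}) = 3
G(17) = mex({0, 1, 2, 4}) = 3
Observe that G(10)..G(17) = 0, 0, 1, 1, 2, 2, 3, 3 repeats G(0)..G(7) = 0, 0, 1, 1, 2, 2, 3, 3.
For k >= max(S) = 8, G(k) is determined by the previous 8 values G(k-8)..G(k-1); a window of 8 consecutive values has recurred shifted by 10, so by induction G(k + 10) = G(k) for all k >= 0: the sequence is periodic from the start with period 10.
One period: G(0..9) = 0, 0, 1, 1, 2, 2, 3, 3, 4, 4.
23 mod 10 = 3, so G(23) = G(3) = 1.

1


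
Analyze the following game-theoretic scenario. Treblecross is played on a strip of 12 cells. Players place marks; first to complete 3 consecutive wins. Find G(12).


Treblecross: place X on empty cells; 3-in-a-row wins.
Playing within two cells of an existing X lets the opponent win at once, so sensible play treats the cells i-2..i+2 around each X as dead. The player left with no safe cell loses, so this is a normal-play take-away game on strips of safe cells.
Placing X at cell i (0-indexed) of a strip of k safe cells leaves independent strips of sizes max(0, i-2) and max(0, k-i-3). Hence G(k) = mex{ G(max(0,i-2)) XOR G(max(0,k-i-3)) : 0 <= i < k }, with G(0) = 0.
G(1): splits (0,0):0^0=0 -> mex({0}) = 1
G(2): splits (0,0):0^0=0 -> mex({0}) = 1
G(3): splits (0,0):0^0=0 -> mex({0}) = 1
G(4): splits (0,1):0^1=1 (0,0):0^0=0 -> mex({0, 1}) = 2
G(5): splits (0,2):0^1=1 (0,1):0^1=1 (0,0):0^0=0 -> mex({0, 1}) = 2
G(6) = mex({1}) = 0
G(7) = mex({0, 1, 2}) = 3
G(8) = mex({0, 1, 2}) = 3
G(9) = mex({0, 2}) = 1
G(10) = mex({0, 2, 3}) = 1
G(11) = mex({0, 3}) = 1
G(12) = mex({1, 3}) = 0
Therefore G(12) = 0.

0


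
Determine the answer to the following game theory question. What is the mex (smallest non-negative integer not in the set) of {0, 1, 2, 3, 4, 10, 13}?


Set = {0, 1, 2, 3, 4, 10, 13}
0 is in the set.
1 is in the set.
2 is in the set.
3 is in the set.
4 is in the set.
5 is NOT in the set. This is the mex.
mex = 5

5


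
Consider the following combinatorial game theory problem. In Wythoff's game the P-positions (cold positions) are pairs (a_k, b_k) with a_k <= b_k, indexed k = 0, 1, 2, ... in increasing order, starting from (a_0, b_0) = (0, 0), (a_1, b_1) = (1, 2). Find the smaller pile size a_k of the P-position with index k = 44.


By Wythoff's theorem, a_k = floor(k * phi) and b_k = floor(k * phi^2) = a_k + k, where phi = (1 + sqrt(5))/2 is the golden ratio.
phi = (1 + sqrt(5))/2 = 1.618034
k = 44
k * phi = 44 * 1.618034 = 71.193496
a_44 = floor(k * phi) = 71

71


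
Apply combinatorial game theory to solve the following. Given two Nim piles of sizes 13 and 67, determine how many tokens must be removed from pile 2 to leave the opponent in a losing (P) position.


Piles: 13 and 67
Current XOR: 13 XOR 67 = 78 (non-zero, so this is an N-position).
To make the XOR zero, we need to find a move that balances the piles.
For pile 2 (size 67): target = 67 XOR 78 = 13
We reduce pile 2 from 67 to 13.
Tokens removed: 67 - 13 = 54
Verification: 13 XOR 13 = 0

54


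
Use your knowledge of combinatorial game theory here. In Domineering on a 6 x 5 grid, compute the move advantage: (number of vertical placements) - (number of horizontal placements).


Board is 6 x 5 (rows x cols).
Left (vertical) placements: (rows-1) * cols = 5 * 5 = 25
Right (horizontal) placements: rows * (cols-1) = 6 * 4 = 24
Advantage = Left - Right = 25 - 24 = 1

1


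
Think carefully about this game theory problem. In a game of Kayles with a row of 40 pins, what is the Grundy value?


Kayles: a move removes 1 or 2 adjacent pins from a contiguous row.
Removing pins from a row of k leaves two independent rows (a, b) with a + b = k - 1 (one pin) or a + b = k - 2 (two pins); an end removal gives a = 0.
By Sprague-Grundy, G(k) = mex{ G(a) XOR G(b) } over all these splits. G(0) = 0.
G(1): splits (0,0):0^0=0 -> mex({0}) = 1
G(2): splits (0,1):0^1=1 (0,0):0^0=0 -> mex({0, 1}) = 2
G(3): splits (0,2):0^2=2 (1,1):1^1=0 (0,1):0^1=1 -> mex({0, 1, 2}) = 3
G(4): splits (0,3):0^3=3 (1,2):1^2=3 (0,2):0^2=2 (1,1):1^1=0 -> mex({0, 2, 3}) = 1
G(5): splits (0,4):0^1=1 (1,3):1^3=2 (2,2):2^2=0 (0,3):0^3=3 (1,2):1^2=3 -> mex({0, 1, 2, 3}) = 4
G(6) = mex({0, 1, 2, 4}) = 3
G(7) = mex({0, 1, 3, 4, 5}) = 2
G(8) = mex({0, 2, 3, 5, 6}) = 1
G(9) = mex({0, 1, 2, 3, 6, 7}) = 4
G(10) = mex({0, 1, 3, 4, 5, 7}) = 2
G(11) = mex({0, 1, 2, 3, 4, 5}) = 6
G(12) = mex({0, 1, 2, 3, 5, 6, 7}) = 4
G(13) = mex({0, 2, 3, 4, 6, 7}) = 1
G(14) = mex({0, 1, 4, 5, 6, 7}) = 2
G(15) = mex({0, 1, 2, 3, 4, 5, 6}) = 7
G(16) = mex({0, 2, 3, 5, 6, 7}) = 1
G(17) = mex({0, 1, 2, 3, 5, 6, 7}) = 4
G(18) = mex({0, 1, 2, 4, 5, 6}) = 3
G(19) = mex({0, 1, 3, 4, 5, 7}) = 2
G(20) = mex({0, 2, 3, 4, 5, 6, 7}) = 1
G(21) = mex({0, 1, 2, 3, 5, 6, 7}) = 4
G(22) = mex({0, 1, 2, 3, 4, 5, 7}) = 6
G(23) = mex({0, 1, 2, 3, 4, 5, 6}) = 7
G(24) = mex({0, 1, 2, 3, 5, 6, 7}) = 4
G(25) = mex({0, 2, 3, 4, 6, 7}) = 1
G(26) = mex({0, 1, 3, 4, 5, 6, 7}) = 2
G(27) = mex({0, 1, 2, 3, 4, 5, 6, 7}) = 8
G(28) = mex({0, 1, 2, 3, 4, 6, 7, 8}) = 5
G(29) = mex({0, 1, 2, 3, 5, 6, 7, 8, 9}) = 4
G(30) = mex({0, 1, 2, 3, 4, 5, 6, 9, 10}) = 7
G(31) = mex({0, 1, 3, 4, 5, 7, 10, 11}) = 2
G(32) = mex({0, 2, 3, 4, 5, 6, 7, 9, 11}) = 1
G(33) = mex({0, 1, 2, 3, 4, 5, 6, 7, 9, 12}) = 8
G(34) = mex({0, 1, 2, 3, 4, 5, 7, 8, 11, 12}) = 6
G(35) = mex({0, 1, 2, 3, 4, 5, 6, 8, 9, 10, 11}) = 7
G(36) = mex({0, 1, 2, 3, 5, 6, 7, 9, 10}) = 4
G(37) = mex({0, 2, 3, 4, 6, 7, 9, 10, 11, 12}) = 1
G(38) = mex({0, 1, 3, 4, 5, 6, 7, 9, 10, 11, 12}) = 2
G(39) = mex({0, 1, 2, 4, 5, 6, 7, 9, 10, 12, 14}) = 3
G(40) = mex({0, 2, 3, 4, 6, 7, 11, 12, 14}) = 1
Therefore G(40) = 1.

1


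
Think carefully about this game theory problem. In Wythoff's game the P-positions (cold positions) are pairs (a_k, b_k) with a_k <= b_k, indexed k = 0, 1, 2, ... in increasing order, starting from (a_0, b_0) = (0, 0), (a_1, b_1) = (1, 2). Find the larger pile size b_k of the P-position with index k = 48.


By Wythoff's theorem, a_k = floor(k * phi) and b_k = floor(k * phi^2) = a_k + k, where phi = (1 + sqrt(5))/2 is the golden ratio.
phi = (1 + sqrt(5))/2 = 1.618034
phi^2 = phi + 1 = 2.618034
k = 48
k * phi^2 = 48 * 2.618034 = 125.665631
b_48 = floor(k * phi^2) = 125 (check: a_48 + k = 77 + 48 = 125)

125


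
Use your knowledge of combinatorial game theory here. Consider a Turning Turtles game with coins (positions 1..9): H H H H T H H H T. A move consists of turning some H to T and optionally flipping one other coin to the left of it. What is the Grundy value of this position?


Coins: H H H H T H H H T
Key fact: a single head at position k behaves exactly like a Nim heap of size k (turning it to T and optionally flipping a coin at j < k corresponds to moving the heap from k to j, or to 0), and heads combine as a disjunctive sum (two heads at the same place would cancel, matching j XOR j = 0). So the Nim-value is the XOR of the 1-indexed positions of the heads.
Face-up positions (1-indexed): [1, 2, 3, 4, 6, 7, 8]
XOR 0 with 1: 0 XOR 1 = 1
XOR 1 with 2: 1 XOR 2 = 3
XOR 3 with 3: 3 XOR 3 = 0
XOR 0 with 4: 0 XOR 4 = 4
XOR 4 with 6: 4 XOR 6 = 2
XOR 2 with 7: 2 XOR 7 = 5
XOR 5 with 8: 5 XOR 8 = 13
Nim-value = 13

13


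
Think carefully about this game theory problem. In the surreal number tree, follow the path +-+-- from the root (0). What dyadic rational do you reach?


Sign expansion: +-+--
Rule: track bounds (lo, hi), initially (-inf, +inf). On '+', the current value becomes lo and we move to the simplest number in (value, hi): value + 1 if hi = +inf, otherwise the midpoint (value + hi)/2. On '-', the current value becomes hi and we move to value - 1 if lo = -inf, otherwise the midpoint (lo + value)/2.
Start at 0.
Step 1: sign = +, move right. Bounds: (0, +inf). Value = 1
Step 2: sign = -, move left. Bounds: (0, 1). Value = 1/2
Step 3: sign = +, move right. Bounds: (1/2, 1). Value = 3/4
Step 4: sign = -, move left. Bounds: (1/2, 3/4). Value = 5/8
Step 5: sign = -, move left. Bounds: (1/2, 5/8). Value = 9/16
The surreal number with sign expansion +-+-- is 9/16.

9/16


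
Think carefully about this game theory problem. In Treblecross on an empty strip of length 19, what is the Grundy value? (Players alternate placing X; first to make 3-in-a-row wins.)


Treblecross: place X on empty cells; 3-in-a-row wins.
Playing within two cells of an existing X lets the opponent win at once, so sensible play treats the cells i-2..i+2 around each X as dead. The player left with no safe cell loses, so this is a normal-play take-away game on strips of safe cells.
Placing X at cell i (0-indexed) of a strip of k safe cells leaves independent strips of sizes max(0, i-2) and max(0, k-i-3). Hence G(k) = mex{ G(max(0,i-2)) XOR G(max(0,k-i-3)) : 0 <= i < k }, with G(0) = 0.
G(1): splits (0,0):0^0=0 -> mex({0}) = 1
G(2): splits (0,0):0^0=0 -> mex({0}) = 1
G(3): splits (0,0):0^0=0 -> mex({0}) = 1
G(4): splits (0,1):0^1=1 (0,0):0^0=0 -> mex({0, 1}) = 2
G(5): splits (0,2):0^1=1 (0,1):0^1=1 (0,0):0^0=0 -> mex({0, 1}) = 2
G(6) = mex({1}) = 0
G(7) = mex({0, 1, 2}) = 3
G(8) = mex({0, 1, 2}) = 3
G(9) = mex({0, 2}) = 1
G(10) = mex({0, 2, 3}) = 1
G(11) = mex({0, 3}) = 1
G(12) = mex({1, 3}) = 0
G(13) = mex({0, 1, 2, 3}) = 4
G(14) = mex({0, 1, 2}) = 3
G(15) = mex({0, 1, 2}) = 3
G(16) = mex({0, 1, 2, 4}) = 3
G(17) = mex({0, 1, 3, 4}) = 2
G(18) = mex({0, 1, 3, 4}) = 2
G(19) = mex({0, 1, 3, 5}) = 2
Therefore G(19) = 2.

2


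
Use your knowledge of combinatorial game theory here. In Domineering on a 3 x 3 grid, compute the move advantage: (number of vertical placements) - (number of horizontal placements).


Board is 3 x 3 (rows x cols).
Left (vertical) placements: (rows-1) * cols = 2 * 3 = 6
Right (horizontal) placements: rows * (cols-1) = 3 * 2 = 6
Advantage = Left - Right = 6 - 6 = 0

0


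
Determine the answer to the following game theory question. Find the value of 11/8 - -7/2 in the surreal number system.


x = 11/8, y = -7/2
Converting to common denominator: 8
x = 11/8, y = -28/8
x - y = 11/8 - -7/2 = 39/8

39/8


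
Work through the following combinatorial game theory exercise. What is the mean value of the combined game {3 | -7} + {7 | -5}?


G1 = {3 | -7}, G2 = {7 | -5}
Each is a switch {a | b} with numbers a > b; its mean value is (a + b)/2, and mean value is additive over game sums: m(G1 + G2) = m(G1) + m(G2).
Mean of G1 = (3 + (-7))/2 = -4/2 = -2
Mean of G2 = (7 + (-5))/2 = 2/2 = 1
Mean of G1 + G2 = -2 + 1 = -1

-1


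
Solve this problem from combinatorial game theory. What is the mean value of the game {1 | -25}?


Game = {1 | -25}, a switch {a | b} with numbers a > b.
Its thermograph has left wall a - t and right wall b + t, which meet at t = (a - b)/2, where both equal (a + b)/2. So the mast (mean value) is at (a + b)/2.
Mean = (1 + (-25))/2 = -24/2 = -12

-12


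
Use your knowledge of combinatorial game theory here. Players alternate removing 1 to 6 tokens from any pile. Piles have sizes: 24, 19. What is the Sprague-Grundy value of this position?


Subtraction set: {1, 2, 3, 4, 5, 6}
For this subtraction set, G(n) = n mod 7 (period = max + 1 = 7).
Pile 1 (size 24): G(24) = 24 mod 7 = 3
Pile 2 (size 19): G(19) = 19 mod 7 = 5
Total Grundy value = XOR of all: 3 XOR 5 = 6

6


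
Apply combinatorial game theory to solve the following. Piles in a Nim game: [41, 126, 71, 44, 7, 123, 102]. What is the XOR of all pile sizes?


We need the XOR (exclusive or) of all pile sizes.
After XOR-ing pile 1 (size 41): 0 XOR 41 = 41
After XOR-ing pile 2 (size 126): 41 XOR 126 = 87
After XOR-ing pile 3 (size 71): 87 XOR 71 = 16
After XOR-ing pile 4 (size 44): 16 XOR 44 = 60
After XOR-ing pile 5 (size 7): 60 XOR 7 = 59
After XOR-ing pile 6 (size 123): 59 XOR 123 = 64
After XOR-ing pile 7 (size 102): 64 XOR 102 = 38
The Nim-value of this position is 38.

38


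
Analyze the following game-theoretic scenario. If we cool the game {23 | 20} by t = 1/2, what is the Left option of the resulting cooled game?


Original game: {23 | 20} (a switch {a | b} with a > b).
Cooling by t (for t below the temperature (a - b)/2 = 3/2) taxes each move by t: {a | b} cooled by t is {a - t | b + t}.
Cooling amount: t = 1/2
Cooled Left option: 23 - 1/2 = 45/2
Cooled Right option: 20 + 1/2 = 41/2
Cooled game: {45/2 | 41/2}
Left option = 45/2

45/2


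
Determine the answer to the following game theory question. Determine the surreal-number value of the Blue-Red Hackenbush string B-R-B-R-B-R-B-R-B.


Edges (from ground): B-R-B-R-B-R-B-R-B
By Berlekamp's sign-expansion rule, a Blue-Red Hackenbush stalk has the value of the surreal number whose sign sequence is the edge sequence with B -> + and R -> -.
Sign sequence: +-+-+-+-+
Trace the sign expansion in the surreal number tree, starting from 0:
Edge 1: B (sign +) -> bounds (0, +inf), value = 1
Edge 2: R (sign -) -> bounds (0, 1), value = 1/2
Edge 3: B (sign +) -> bounds (1/2, 1), value = 3/4
Edge 4: R (sign -) -> bounds (1/2, 3/4), value = 5/8
Edge 5: B (sign +) -> bounds (5/8, 3/4), value = 11/16
Edge 6: R (sign -) -> bounds (5/8, 11/16), value = 21/32
Edge 7: B (sign +) -> bounds (21/32, 11/16), value = 43/64
Edge 8: R (sign -) -> bounds (21/32, 43/64), value = 85/128
Edge 9: B (sign +) -> bounds (85/128, 43/64), value = 171/256
Game value = 171/256

171/256


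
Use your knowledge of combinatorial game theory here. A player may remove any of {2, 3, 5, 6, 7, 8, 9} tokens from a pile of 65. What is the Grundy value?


The subtraction set is S = {2, 3, 5, 6, 7, 8, 9}.
G(k) = mex{ G(k - s) : s in S, s <= k }. We compute iteratively: G(0) = 0.
G(1) = mex({}) = 0
G(2) = mex({0}) = 1
G(3) = mex({0}) = 1
G(4) = mex({0, 1}) = 2
G(5) = mex({0, 1}) = 2
G(6) = mex({0, 1, 2}) = 3
G(7) = mex({0, 1, 2}) = 3
G(8) = mex({0, 1, 2, 3}) = 4
G(9) = mex({0, 1, 2, 3}) = 4
G(10) = mex({0, 1, 2, 3, 4}) = 5
G(11) = mex({1, 2, 3, 4}) = 0
G(12) = mex({1, 2, 3, 4, 5}) = 0
G(13) = mex({0, 2, 3, 4, 5}) = 1
G(14) = mex({0, 2, 3, 4}) = 1
G(15) = mex({0, 1, 3, 4, 5}) = 2
G(16) = mex({0, 1, 3, 4, 5}) = 2
G(17) = mex({0, 1, 2, 4, 5}) = 3
G(18) = mex({0, 1, 2, 4, 5}) = 3
G(19) = mex({0, 1, 2, 3, 5}) = 4
Observe that G(11)..G(19) = 0, 0, 1, 1, 2, 2, 3, 3, 4 repeats G(0)..G(8) = 0, 0, 1, 1, 2, 2, 3, 3, 4.
For k >= max(S) = 9, G(k) is determined by the previous 9 values G(k-9)..G(k-1); a window of 9 consecutive values has recurred shifted by 11, so by induction G(k + 11) = G(k) for all k >= 0: the sequence is periodic from the start with period 11.
One period: G(0..10) = 0, 0, 1, 1, 2, 2, 3, 3, 4, 4, 5.
65 mod 11 = 10, so G(65) = G(10) = 5.

5


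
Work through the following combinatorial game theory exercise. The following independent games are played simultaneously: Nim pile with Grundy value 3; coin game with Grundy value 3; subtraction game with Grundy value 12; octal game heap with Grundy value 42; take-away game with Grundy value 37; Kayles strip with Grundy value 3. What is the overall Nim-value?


By the Sprague-Grundy theorem, the Grundy value of a sum of games is the XOR of individual Grundy values.
Nim pile: Grundy value = 3. Running XOR: 0 XOR 3 = 3
coin game: Grundy value = 3. Running XOR: 3 XOR 3 = 0
subtraction game: Grundy value = 12. Running XOR: 0 XOR 12 = 12
octal game heap: Grundy value = 42. Running XOR: 12 XOR 42 = 38
take-away game: Grundy value = 37. Running XOR: 38 XOR 37 = 3
Kayles strip: Grundy value = 3. Running XOR: 3 XOR 3 = 0
The combined Grundy value is 0.

0


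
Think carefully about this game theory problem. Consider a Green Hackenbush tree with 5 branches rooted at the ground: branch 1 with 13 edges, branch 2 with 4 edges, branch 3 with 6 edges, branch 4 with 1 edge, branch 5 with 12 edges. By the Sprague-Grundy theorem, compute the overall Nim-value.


The tree has 5 branches from the ground vertex.
In Green Hackenbush, the Nim-value of a simple path of length k is k.
Branch 1: length 13, Nim-value = 13
Branch 2: length 4, Nim-value = 4
Branch 3: length 6, Nim-value = 6
Branch 4: length 1, Nim-value = 1
Branch 5: length 12, Nim-value = 12
Total Nim-value = XOR of all branch values:
0 XOR 13 = 13
13 XOR 4 = 9
9 XOR 6 = 15
15 XOR 1 = 14
14 XOR 12 = 2
Nim-value of the tree = 2

2


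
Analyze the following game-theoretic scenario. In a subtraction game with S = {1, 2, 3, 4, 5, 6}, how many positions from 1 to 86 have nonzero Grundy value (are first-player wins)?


Subtraction set S = {1, 2, 3, 4, 5, 6}, so G(n) = n mod 7.
G(n) = 0 when n is a multiple of 7.
Multiples of 7 in [1, 86]: 12
N-positions (nonzero Grundy) = 86 - 12 = 74

74


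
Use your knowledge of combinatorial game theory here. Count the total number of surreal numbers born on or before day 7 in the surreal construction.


Day 0: {|} = 0 is born. Count = 1.
Day n: the number of surreal numbers born by day n is 2^(n+1) - 1.
By day 0: 2^1 - 1 = 1
By day 1: 2^2 - 1 = 3
By day 2: 2^3 - 1 = 7
By day 3: 2^4 - 1 = 15
By day 4: 2^5 - 1 = 31
By day 5: 2^6 - 1 = 63
By day 6: 2^7 - 1 = 127
By day 7: 2^8 - 1 = 255
By day 7: 255 surreal numbers.

255


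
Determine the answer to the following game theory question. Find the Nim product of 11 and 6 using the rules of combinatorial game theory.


Nim multiplication is bilinear over XOR: (u XOR v) * w = (u*w) XOR (v*w).
So we split each operand into its bit components and XOR the pairwise Nim products.
11 = 1 + 2 + 8 (as XOR of powers of 2).
6 = 2 + 4 (as XOR of powers of 2).
Using the standard Nim-product table on single bits:
  2*2 = 3,   2*4 = 8,   2*8 = 12,
  4*4 = 6,   4*8 = 11,  8*8 = 13,
and  1*x = x (identity), k*l = l*k (commutative).
Pairwise Nim products:
  1 * 2 = 2
  1 * 4 = 4
  2 * 2 = 3
  2 * 4 = 8
  8 * 2 = 12
  8 * 4 = 11
XOR them: 2 XOR 4 XOR 3 XOR 8 XOR 12 XOR 11 = 10.
Result: 11 * 6 = 10 (in Nim).

10


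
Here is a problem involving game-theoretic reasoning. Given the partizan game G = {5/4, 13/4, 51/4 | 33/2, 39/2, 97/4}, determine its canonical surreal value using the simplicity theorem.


Left options: {5/4, 13/4, 51/4}, max = 51/4
Right options: {33/2, 39/2, 97/4}, min = 33/2
All options are numbers and max(Left) < min(Right), so by the simplicity theorem the value is the simplest (earliest-born) number strictly between 51/4 and 33/2.
Integers 13 through 16 all lie strictly between 51/4 and 33/2.
Among integers, the simplest (lowest birthday = smallest |n|; 0 is born on day 0, +-n on day n) is 13.
No non-integer in the interval can be simpler: if x is a non-integer in the interval, then floor(x) or ceil(x) also lies in the interval (the interval contains an integer), and both are proper prefixes of x's sign expansion, i.e. born earlier. So the game value is 13.
Game value = 13

13


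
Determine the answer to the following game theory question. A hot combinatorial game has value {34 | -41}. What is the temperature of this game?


The game is {34 | -41}, a switch {a | b} with numbers a > b.
Cooling {a | b} by t gives {a - t | b + t}, which stops being hot when a - t = b + t, i.e. at t = (a - b)/2. So the temperature of a switch is (a - b)/2.
Temperature = (Left option - Right option) / 2
= (34 - (-41)) / 2
= 75 / 2
= 75/2

75/2


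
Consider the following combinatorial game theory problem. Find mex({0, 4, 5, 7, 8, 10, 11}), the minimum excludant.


Set = {0, 4, 5, 7, 8, 10, 11}
0 is in the set.
1 is NOT in the set. This is the mex.
mex = 1

1


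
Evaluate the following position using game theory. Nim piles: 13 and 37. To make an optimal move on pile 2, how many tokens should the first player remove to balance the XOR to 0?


Piles: 13 and 37
Current XOR: 13 XOR 37 = 40 (non-zero, so this is an N-position).
To make the XOR zero, we need to find a move that balances the piles.
For pile 2 (size 37): target = 37 XOR 40 = 13
We reduce pile 2 from 37 to 13.
Tokens removed: 37 - 13 = 24
Verification: 13 XOR 13 = 0

24


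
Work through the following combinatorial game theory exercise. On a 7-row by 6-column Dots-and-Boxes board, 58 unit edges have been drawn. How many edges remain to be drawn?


Grid: 7 x 6 boxes, i.e. 8 rows and 7 columns of dots.
Horizontal edges: (rows + 1) * cols = 8 * 6 = 48
Vertical edges: rows * (cols + 1) = 7 * 7 = 49
Total edges: 48 + 49 = 97
Edges drawn: 58
Remaining: 97 - 58 = 39

39


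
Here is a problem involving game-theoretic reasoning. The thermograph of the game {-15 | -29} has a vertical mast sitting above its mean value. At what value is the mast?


Game = {-15 | -29}, a switch {a | b} with numbers a > b.
Its thermograph has left wall a - t and right wall b + t, which meet at t = (a - b)/2, where both equal (a + b)/2. So the mast (mean value) is at (a + b)/2.
Mean = (-15 + (-29))/2 = -44/2 = -22

-22


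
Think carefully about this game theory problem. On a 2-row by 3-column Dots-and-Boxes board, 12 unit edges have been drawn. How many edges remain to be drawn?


Grid: 2 x 3 boxes, i.e. 3 rows and 4 columns of dots.
Horizontal edges: (rows + 1) * cols = 3 * 3 = 9
Vertical edges: rows * (cols + 1) = 2 * 4 = 8
Total edges: 9 + 8 = 17
Edges drawn: 12
Remaining: 17 - 12 = 5

5


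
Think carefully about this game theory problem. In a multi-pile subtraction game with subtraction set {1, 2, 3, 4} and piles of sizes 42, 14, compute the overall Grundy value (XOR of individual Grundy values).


Subtraction set: {1, 2, 3, 4}
For this subtraction set, G(n) = n mod 5 (period = max + 1 = 5).
Pile 1 (size 42): G(42) = 42 mod 5 = 2
Pile 2 (size 14): G(14) = 14 mod 5 = 4
Total Grundy value = XOR of all: 2 XOR 4 = 6

6


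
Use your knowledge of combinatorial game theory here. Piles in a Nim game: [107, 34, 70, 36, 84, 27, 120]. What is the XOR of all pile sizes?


We need the XOR (exclusive or) of all pile sizes.
After XOR-ing pile 1 (size 107): 0 XOR 107 = 107
After XOR-ing pile 2 (size 34): 107 XOR 34 = 73
After XOR-ing pile 3 (size 70): 73 XOR 70 = 15
After XOR-ing pile 4 (size 36): 15 XOR 36 = 43
After XOR-ing pile 5 (size 84): 43 XOR 84 = 127
After XOR-ing pile 6 (size 27): 127 XOR 27 = 100
After XOR-ing pile 7 (size 120): 100 XOR 120 = 28
The Nim-value of this position is 28.

28


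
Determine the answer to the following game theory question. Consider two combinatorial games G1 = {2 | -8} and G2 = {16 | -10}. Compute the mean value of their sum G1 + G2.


G1 = {2 | -8}, G2 = {16 | -10}
Each is a switch {a | b} with numbers a > b; its mean value is (a + b)/2, and mean value is additive over game sums: m(G1 + G2) = m(G1) + m(G2).
Mean of G1 = (2 + (-8))/2 = -6/2 = -3
Mean of G2 = (16 + (-10))/2 = 6/2 = 3
Mean of G1 + G2 = -3 + 3 = 0

0


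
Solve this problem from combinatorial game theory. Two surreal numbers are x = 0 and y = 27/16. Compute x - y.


x = 0, y = 27/16
Converting to common denominator: 16
x = 0/16, y = 27/16
x - y = 0 - 27/16 = -27/16

-27/16


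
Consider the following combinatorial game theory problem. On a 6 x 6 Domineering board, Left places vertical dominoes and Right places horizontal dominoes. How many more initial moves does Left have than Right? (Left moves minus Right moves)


Board is 6 x 6 (rows x cols).
Left (vertical) placements: (rows-1) * cols = 5 * 6 = 30
Right (horizontal) placements: rows * (cols-1) = 6 * 5 = 30
Advantage = Left - Right = 30 - 30 = 0

0


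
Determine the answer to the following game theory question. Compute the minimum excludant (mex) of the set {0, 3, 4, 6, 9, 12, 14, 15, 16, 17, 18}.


Set = {0, 3, 4, 6, 9, 12, 14, 15, 16, 17, 18}
0 is in the set.
1 is NOT in the set. This is the mex.
mex = 1

1


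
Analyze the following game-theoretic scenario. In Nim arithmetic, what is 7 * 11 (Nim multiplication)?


Nim multiplication is bilinear over XOR: (u XOR v) * w = (u*w) XOR (v*w).
So we split each operand into its bit components and XOR the pairwise Nim products.
7 = 1 + 2 + 4 (as XOR of powers of 2).
11 = 1 + 2 + 8 (as XOR of powers of 2).
Using the standard Nim-product table on single bits:
  2*2 = 3,   2*4 = 8,   2*8 = 12,
  4*4 = 6,   4*8 = 11,  8*8 = 13,
and  1*x = x (identity), k*l = l*k (commutative).
Pairwise Nim products:
  1 * 1 = 1
  1 * 2 = 2
  1 * 8 = 8
  2 * 1 = 2
  2 * 2 = 3
  2 * 8 = 12
  4 * 1 = 4
  4 * 2 = 8
  4 * 8 = 11
XOR them: 1 XOR 2 XOR 8 XOR 2 XOR 3 XOR 12 XOR 4 XOR 8 XOR 11 = 1.
Result: 7 * 11 = 1 (in Nim).

1


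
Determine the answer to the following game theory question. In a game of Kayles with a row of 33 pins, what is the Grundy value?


Kayles: a move removes 1 or 2 adjacent pins from a contiguous row.
Removing pins from a row of k leaves two independent rows (a, b) with a + b = k - 1 (one pin) or a + b = k - 2 (two pins); an end removal gives a = 0.
By Sprague-Grundy, G(k) = mex{ G(a) XOR G(b) } over all these splits. G(0) = 0.
G(1): splits (0,0):0^0=0 -> mex({0}) = 1
G(2): splits (0,1):0^1=1 (0,0):0^0=0 -> mex({0, 1}) = 2
G(3): splits (0,2):0^2=2 (1,1):1^1=0 (0,1):0^1=1 -> mex({0, 1, 2}) = 3
G(4): splits (0,3):0^3=3 (1,2):1^2=3 (0,2):0^2=2 (1,1):1^1=0 -> mex({0, 2, 3}) = 1
G(5): splits (0,4):0^1=1 (1,3):1^3=2 (2,2):2^2=0 (0,3):0^3=3 (1,2):1^2=3 -> mex({0, 1, 2, 3}) = 4
G(6) = mex({0, 1, 2, 4}) = 3
G(7) = mex({0, 1, 3, 4, 5}) = 2
G(8) = mex({0, 2, 3, 5, 6}) = 1
G(9) = mex({0, 1, 2, 3, 6, 7}) = 4
G(10) = mex({0, 1, 3, 4, 5, 7}) = 2
G(11) = mex({0, 1, 2, 3, 4, 5}) = 6
G(12) = mex({0, 1, 2, 3, 5, 6, 7}) = 4
G(13) = mex({0, 2, 3, 4, 6, 7}) = 1
G(14) = mex({0, 1, 4, 5, 6, 7}) = 2
G(15) = mex({0, 1, 2, 3, 4, 5, 6}) = 7
G(16) = mex({0, 2, 3, 5, 6, 7}) = 1
G(17) = mex({0, 1, 2, 3, 5, 6, 7}) = 4
G(18) = mex({0, 1, 2, 4, 5, 6}) = 3
G(19) = mex({0, 1, 3, 4, 5, 7}) = 2
G(20) = mex({0, 2, 3, 4, 5, 6, 7}) = 1
G(21) = mex({0, 1, 2, 3, 5, 6, 7}) = 4
G(22) = mex({0, 1, 2, 3, 4, 5, 7}) = 6
G(23) = mex({0, 1, 2, 3, 4, 5, 6}) = 7
G(24) = mex({0, 1, 2, 3, 5, 6, 7}) = 4
G(25) = mex({0, 2, 3, 4, 6, 7}) = 1
G(26) = mex({0, 1, 3, 4, 5, 6, 7}) = 2
G(27) = mex({0, 1, 2, 3, 4, 5, 6, 7}) = 8
G(28) = mex({0, 1, 2, 3, 4, 6, 7, 8}) = 5
G(29) = mex({0, 1, 2, 3, 5, 6, 7, 8, 9}) = 4
G(30) = mex({0, 1, 2, 3, 4, 5, 6, 9, 10}) = 7
G(31) = mex({0, 1, 3, 4, 5, 7, 10, 11}) = 2
G(32) = mex({0, 2, 3, 4, 5, 6, 7, 9, 11}) = 1
G(33) = mex({0, 1, 2, 3, 4, 5, 6, 7, 9, 12}) = 8
Therefore G(33) = 8.

8


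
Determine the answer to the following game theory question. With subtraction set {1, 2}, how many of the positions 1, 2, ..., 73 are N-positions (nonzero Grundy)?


Subtraction set S = {1, 2}, so G(n) = n mod 3.
G(n) = 0 when n is a multiple of 3.
Multiples of 3 in [1, 73]: 24
N-positions (nonzero Grundy) = 73 - 24 = 49

49


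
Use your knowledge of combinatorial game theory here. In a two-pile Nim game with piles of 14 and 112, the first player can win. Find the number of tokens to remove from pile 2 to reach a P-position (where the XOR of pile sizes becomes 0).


Piles: 14 and 112
Current XOR: 14 XOR 112 = 126 (non-zero, so this is an N-position).
To make the XOR zero, we need to find a move that balances the piles.
For pile 2 (size 112): target = 112 XOR 126 = 14
We reduce pile 2 from 112 to 14.
Tokens removed: 112 - 14 = 98
Verification: 14 XOR 14 = 0

98


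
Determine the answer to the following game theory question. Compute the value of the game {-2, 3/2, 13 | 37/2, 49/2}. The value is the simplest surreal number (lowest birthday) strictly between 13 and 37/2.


Left options: {-2, 3/2, 13}, max = 13
Right options: {37/2, 49/2}, min = 37/2
All options are numbers and max(Left) < min(Right), so by the simplicity theorem the value is the simplest (earliest-born) number strictly between 13 and 37/2.
Integers 14 through 18 all lie strictly between 13 and 37/2.
Among integers, the simplest (lowest birthday = smallest |n|; 0 is born on day 0, +-n on day n) is 14.
No non-integer in the interval can be simpler: if x is a non-integer in the interval, then floor(x) or ceil(x) also lies in the interval (the interval contains an integer), and both are proper prefixes of x's sign expansion, i.e. born earlier. So the game value is 14.
Game value = 14

14


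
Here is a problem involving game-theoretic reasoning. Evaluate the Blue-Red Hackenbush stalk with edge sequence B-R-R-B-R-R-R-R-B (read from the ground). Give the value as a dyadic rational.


Edges (from ground): B-R-R-B-R-R-R-R-B
By Berlekamp's sign-expansion rule, a Blue-Red Hackenbush stalk has the value of the surreal number whose sign sequence is the edge sequence with B -> + and R -> -.
Sign sequence: +--+----+
Trace the sign expansion in the surreal number tree, starting from 0:
Edge 1: B (sign +) -> bounds (0, +inf), value = 1
Edge 2: R (sign -) -> bounds (0, 1), value = 1/2
Edge 3: R (sign -) -> bounds (0, 1/2), value = 1/4
Edge 4: B (sign +) -> bounds (1/4, 1/2), value = 3/8
Edge 5: R (sign -) -> bounds (1/4, 3/8), value = 5/16
Edge 6: R (sign -) -> bounds (1/4, 5/16), value = 9/32
Edge 7: R (sign -) -> bounds (1/4, 9/32), value = 17/64
Edge 8: R (sign -) -> bounds (1/4, 17/64), value = 33/128
Edge 9: B (sign +) -> bounds (33/128, 17/64), value = 67/256
Game value = 67/256

67/256


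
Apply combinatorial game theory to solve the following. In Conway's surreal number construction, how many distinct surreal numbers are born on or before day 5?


Day 0: {|} = 0 is born. Count = 1.
Day n: the number of surreal numbers born by day n is 2^(n+1) - 1.
By day 0: 2^1 - 1 = 1
By day 1: 2^2 - 1 = 3
By day 2: 2^3 - 1 = 7
By day 3: 2^4 - 1 = 15
By day 4: 2^5 - 1 = 31
By day 5: 2^6 - 1 = 63
By day 5: 63 surreal numbers.

63


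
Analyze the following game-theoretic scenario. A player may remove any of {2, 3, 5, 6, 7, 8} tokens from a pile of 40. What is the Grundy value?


The subtraction set is S = {2, 3, 5, 6, 7, 8}.
G(k) = mex{ G(k - s) : s in S, s <= k }. We compute iteratively: G(0) = 0.
G(1) = mex({}) = 0
G(2) = mex({0}) = 1
G(3) = mex({0}) = 1
G(4) = mex({0, 1}) = 2
G(5) = mex({0, 1}) = 2
G(6) = mex({0, 1, 2}) = 3
G(7) = mex({0, 1, 2}) = 3
G(8) = mex({0, 1, 2, 3}) = 4
G(9) = mex({0, 1, 2, 3}) = 4
G(10) = mex({1, 2, 3, 4}) = 0
G(11) = mex({1, 2, 3, 4}) = 0
G(12) = mex({0, 2, 3, 4}) = 1
G(13) = mex({0, 2, 3, 4}) = 1
G(14) = mex({0, 1, 3, 4}) = 2
G(15) = mex({0, 1, 3, 4}) = 2
G(16) = mex({0, 1, 2, 4}) = 3
G(17) = mex({0, 1, 2, 4}) = 3
Observe that G(10)..G(17) = 0, 0, 1, 1, 2, 2, 3, 3 repeats G(0)..G(7) = 0, 0, 1, 1, 2, 2, 3, 3.
For k >= max(S) = 8, G(k) is determined by the previous 8 values G(k-8)..G(k-1); a window of 8 consecutive values has recurred shifted by 10, so by induction G(k + 10) = G(k) for all k >= 0: the sequence is periodic from the start with period 10.
One period: G(0..9) = 0, 0, 1, 1, 2, 2, 3, 3, 4, 4.
40 mod 10 = 0, so G(40) = G(0) = 0.

0


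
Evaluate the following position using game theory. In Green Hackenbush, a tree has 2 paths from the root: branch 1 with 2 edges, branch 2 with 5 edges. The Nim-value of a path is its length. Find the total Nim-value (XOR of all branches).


The tree has 2 branches from the ground vertex.
In Green Hackenbush, the Nim-value of a simple path of length k is k.
Branch 1: length 2, Nim-value = 2
Branch 2: length 5, Nim-value = 5
Total Nim-value = XOR of all branch values:
0 XOR 2 = 2
2 XOR 5 = 7
Nim-value of the tree = 7

7


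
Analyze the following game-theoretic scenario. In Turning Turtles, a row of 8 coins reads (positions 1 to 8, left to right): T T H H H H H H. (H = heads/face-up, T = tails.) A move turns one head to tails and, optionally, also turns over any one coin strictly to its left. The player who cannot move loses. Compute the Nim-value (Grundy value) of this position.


Coins: T T H H H H H H
Key fact: a single head at position k behaves exactly like a Nim heap of size k (turning it to T and optionally flipping a coin at j < k corresponds to moving the heap from k to j, or to 0), and heads combine as a disjunctive sum (two heads at the same place would cancel, matching j XOR j = 0). So the Nim-value is the XOR of the 1-indexed positions of the heads.
Face-up positions (1-indexed): [3, 4, 5, 6, 7, 8]
XOR 0 with 3: 0 XOR 3 = 3
XOR 3 with 4: 3 XOR 4 = 7
XOR 7 with 5: 7 XOR 5 = 2
XOR 2 with 6: 2 XOR 6 = 4
XOR 4 with 7: 4 XOR 7 = 3
XOR 3 with 8: 3 XOR 8 = 11
Nim-value = 11

11


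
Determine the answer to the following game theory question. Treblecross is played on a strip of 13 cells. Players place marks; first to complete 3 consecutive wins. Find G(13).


Treblecross: place X on empty cells; 3-in-a-row wins.
Playing within two cells of an existing X lets the opponent win at once, so sensible play treats the cells i-2..i+2 around each X as dead. The player left with no safe cell loses, so this is a normal-play take-away game on strips of safe cells.
Placing X at cell i (0-indexed) of a strip of k safe cells leaves independent strips of sizes max(0, i-2) and max(0, k-i-3). Hence G(k) = mex{ G(max(0,i-2)) XOR G(max(0,k-i-3)) : 0 <= i < k }, with G(0) = 0.
G(1): splits (0,0):0^0=0 -> mex({0}) = 1
G(2): splits (0,0):0^0=0 -> mex({0}) = 1
G(3): splits (0,0):0^0=0 -> mex({0}) = 1
G(4): splits (0,1):0^1=1 (0,0):0^0=0 -> mex({0, 1}) = 2
G(5): splits (0,2):0^1=1 (0,1):0^1=1 (0,0):0^0=0 -> mex({0, 1}) = 2
G(6) = mex({1}) = 0
G(7) = mex({0, 1, 2}) = 3
G(8) = mex({0, 1, 2}) = 3
G(9) = mex({0, 2}) = 1
G(10) = mex({0, 2, 3}) = 1
G(11) = mex({0, 3}) = 1
G(12) = mex({1, 3}) = 0
G(13) = mex({0, 1, 2, 3}) = 4
Therefore G(13) = 4.

4


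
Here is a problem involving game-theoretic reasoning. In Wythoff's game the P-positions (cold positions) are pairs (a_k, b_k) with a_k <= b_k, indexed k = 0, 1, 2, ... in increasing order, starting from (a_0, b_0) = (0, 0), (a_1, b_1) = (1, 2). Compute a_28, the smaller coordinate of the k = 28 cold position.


By Wythoff's theorem, a_k = floor(k * phi) and b_k = floor(k * phi^2) = a_k + k, where phi = (1 + sqrt(5))/2 is the golden ratio.
phi = (1 + sqrt(5))/2 = 1.618034
k = 28
k * phi = 28 * 1.618034 = 45.304952
a_28 = floor(k * phi) = 45

45


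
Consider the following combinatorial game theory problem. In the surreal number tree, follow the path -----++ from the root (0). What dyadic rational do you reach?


Sign expansion: -----++
Rule: track bounds (lo, hi), initially (-inf, +inf). On '+', the current value becomes lo and we move to the simplest number in (value, hi): value + 1 if hi = +inf, otherwise the midpoint (value + hi)/2. On '-', the current value becomes hi and we move to value - 1 if lo = -inf, otherwise the midpoint (lo + value)/2.
Start at 0.
Step 1: sign = -, move left. Bounds: (-inf, 0). Value = -1
Step 2: sign = -, move left. Bounds: (-inf, -1). Value = -2
Step 3: sign = -, move left. Bounds: (-inf, -2). Value = -3
Step 4: sign = -, move left. Bounds: (-inf, -3). Value = -4
Step 5: sign = -, move left. Bounds: (-inf, -4). Value = -5
Step 6: sign = +, move right. Bounds: (-5, -4). Value = -9/2
Step 7: sign = +, move right. Bounds: (-9/2, -4). Value = -17/4
The surreal number with sign expansion -----++ is -17/4.

-17/4


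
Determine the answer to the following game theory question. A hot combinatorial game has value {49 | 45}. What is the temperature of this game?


The game is {49 | 45}, a switch {a | b} with numbers a > b.
Cooling {a | b} by t gives {a - t | b + t}, which stops being hot when a - t = b + t, i.e. at t = (a - b)/2. So the temperature of a switch is (a - b)/2.
Temperature = (Left option - Right option) / 2
= (49 - (45)) / 2
= 4 / 2
= 2

2


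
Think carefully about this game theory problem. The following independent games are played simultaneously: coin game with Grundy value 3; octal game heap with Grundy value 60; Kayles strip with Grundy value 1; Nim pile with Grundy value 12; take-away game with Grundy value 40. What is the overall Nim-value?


By the Sprague-Grundy theorem, the Grundy value of a sum of games is the XOR of individual Grundy values.
coin game: Grundy value = 3. Running XOR: 0 XOR 3 = 3
octal game heap: Grundy value = 60. Running XOR: 3 XOR 60 = 63
Kayles strip: Grundy value = 1. Running XOR: 63 XOR 1 = 62
Nim pile: Grundy value = 12. Running XOR: 62 XOR 12 = 50
take-away game: Grundy value = 40. Running XOR: 50 XOR 40 = 26
The combined Grundy value is 26.

26


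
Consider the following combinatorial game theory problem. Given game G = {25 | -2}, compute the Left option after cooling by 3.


Original game: {25 | -2} (a switch {a | b} with a > b).
Cooling by t (for t below the temperature (a - b)/2 = 27/2) taxes each move by t: {a | b} cooled by t is {a - t | b + t}.
Cooling amount: t = 3
Cooled Left option: 25 - 3 = 22
Cooled Right option: -2 + 3 = 1
Cooled game: {22 | 1}
Left option = 22

22


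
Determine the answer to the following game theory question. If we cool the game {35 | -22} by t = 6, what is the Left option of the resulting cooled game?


Original game: {35 | -22} (a switch {a | b} with a > b).
Cooling by t (for t below the temperature (a - b)/2 = 57/2) taxes each move by t: {a | b} cooled by t is {a - t | b + t}.
Cooling amount: t = 6
Cooled Left option: 35 - 6 = 29
Cooled Right option: -22 + 6 = -16
Cooled game: {29 | -16}
Left option = 29

29


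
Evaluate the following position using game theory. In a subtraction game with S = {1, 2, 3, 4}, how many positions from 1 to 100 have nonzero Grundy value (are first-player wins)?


Subtraction set S = {1, 2, 3, 4}, so G(n) = n mod 5.
G(n) = 0 when n is a multiple of 5.
Multiples of 5 in [1, 100]: 20
N-positions (nonzero Grundy) = 100 - 20 = 80

80


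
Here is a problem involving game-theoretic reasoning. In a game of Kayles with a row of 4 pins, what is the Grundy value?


Kayles: a move removes 1 or 2 adjacent pins from a contiguous row.
Removing pins from a row of k leaves two independent rows (a, b) with a + b = k - 1 (one pin) or a + b = k - 2 (two pins); an end removal gives a = 0.
By Sprague-Grundy, G(k) = mex{ G(a) XOR G(b) } over all these splits. G(0) = 0.
G(1): splits (0,0):0^0=0 -> mex({0}) = 1
G(2): splits (0,1):0^1=1 (0,0):0^0=0 -> mex({0, 1}) = 2
G(3): splits (0,2):0^2=2 (1,1):1^1=0 (0,1):0^1=1 -> mex({0, 1, 2}) = 3
G(4): splits (0,3):0^3=3 (1,2):1^2=3 (0,2):0^2=2 (1,1):1^1=0 -> mex({0, 2, 3}) = 1
Therefore G(4) = 1.

1


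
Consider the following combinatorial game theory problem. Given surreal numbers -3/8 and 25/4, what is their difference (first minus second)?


x = -3/8, y = 25/4
Converting to common denominator: 8
x = -3/8, y = 50/8
x - y = -3/8 - 25/4 = -53/8

-53/8


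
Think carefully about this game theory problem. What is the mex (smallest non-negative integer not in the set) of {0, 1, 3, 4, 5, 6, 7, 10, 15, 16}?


Set = {0, 1, 3, 4, 5, 6, 7, 10, 15, 16}
0 is in the set.
1 is in the set.
2 is NOT in the set. This is the mex.
mex = 2

2


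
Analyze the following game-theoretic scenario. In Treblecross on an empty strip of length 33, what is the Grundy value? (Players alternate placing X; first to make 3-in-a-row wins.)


Treblecross: place X on empty cells; 3-in-a-row wins.
Playing within two cells of an existing X lets the opponent win at once, so sensible play treats the cells i-2..i+2 around each X as dead. The player left with no safe cell loses, so this is a normal-play take-away game on strips of safe cells.
Placing X at cell i (0-indexed) of a strip of k safe cells leaves independent strips of sizes max(0, i-2) and max(0, k-i-3). Hence G(k) = mex{ G(max(0,i-2)) XOR G(max(0,k-i-3)) : 0 <= i < k }, with G(0) = 0.
G(1): splits (0,0):0^0=0 -> mex({0}) = 1
G(2): splits (0,0):0^0=0 -> mex({0}) = 1
G(3): splits (0,0):0^0=0 -> mex({0}) = 1
G(4): splits (0,1):0^1=1 (0,0):0^0=0 -> mex({0, 1}) = 2
G(5): splits (0,2):0^1=1 (0,1):0^1=1 (0,0):0^0=0 -> mex({0, 1}) = 2
G(6) = mex({1}) = 0
G(7) = mex({0, 1, 2}) = 3
G(8) = mex({0, 1, 2}) = 3
G(9) = mex({0, 2}) = 1
G(10) = mex({0, 2, 3}) = 1
G(11) = mex({0, 3}) = 1
G(12) = mex({1, 3}) = 0
G(13) = mex({0, 1, 2, 3}) = 4
G(14) = mex({0, 1, 2}) = 3
G(15) = mex({0, 1, 2}) = 3
G(16) = mex({0, 1, 2, 4}) = 3
G(17) = mex({0, 1, 3, 4}) = 2
G(18) = mex({0, 1, 3, 4}) = 2
G(19) = mex({0, 1, 3, 5}) = 2
G(20) = mex({0, 1, 2, 3, 5}) = 4
G(21) = mex({0, 1, 2, 3, 5}) = 4
G(22) = mex({1, 2, 6}) = 0
G(23) = mex({0, 1, 2, 3, 4, 6}) = 5
G(24) = mex({0, 1, 2, 3, 4}) = 5
G(25) = mex({0, 1, 3, 4, 7}) = 2
G(26) = mex({0, 1, 3, 4, 5, 7}) = 2
G(27) = mex({0, 1, 3, 5}) = 2
G(28) = mex({0, 1, 2, 5}) = 3
G(29) = mex({0, 1, 2, 4, 5, 6}) = 3
G(30) = mex({1, 2, 4, 6}) = 0
G(31) = mex({0, 1, 2, 3, 4, 6}) = 5
G(32) = mex({1, 2, 3, 4, 7}) = 0
G(33) = mex({0, 3, 7}) = 1
Therefore G(33) = 1.

1
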